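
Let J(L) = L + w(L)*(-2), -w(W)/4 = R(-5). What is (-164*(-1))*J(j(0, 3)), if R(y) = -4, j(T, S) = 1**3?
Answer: -5084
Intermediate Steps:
j(T, S) = 1
w(W) = 16 (w(W) = -4*(-4) = 16)
J(L) = -32 + L (J(L) = L + 16*(-2) = L - 32 = -32 + L)
(-164*(-1))*J(j(0, 3)) = (-164*(-1))*(-32 + 1) = 164*(-31) = -5084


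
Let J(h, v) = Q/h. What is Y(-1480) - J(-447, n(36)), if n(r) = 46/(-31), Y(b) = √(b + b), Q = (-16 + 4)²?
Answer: 48/149 + 4*I*√185 ≈ 0.32215 + 54.406*I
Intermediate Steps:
Q = 144 (Q = (-12)² = 144)
Y(b) = √2*√b (Y(b) = √(2*b) = √2*√b)
n(r) = -46/31 (n(r) = 46*(-1/31) = -46/31)
J(h, v) = 144/h
Y(-1480) - J(-447, n(36)) = √2*√(-1480) - 144/(-447) = √2*(2*I*√370) - 144*(-1)/447 = 4*I*√185 - 1*(-48/149) = 4*I*√185 + 48/149 = 48/149 + 4*I*√185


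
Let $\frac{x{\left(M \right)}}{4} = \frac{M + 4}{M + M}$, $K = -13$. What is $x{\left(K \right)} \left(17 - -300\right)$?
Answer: $\frac{5706}{13} \approx 438.92$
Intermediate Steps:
$x{\left(M \right)} = \frac{2 \left(4 + M\right)}{M}$ ($x{\left(M \right)} = 4 \frac{M + 4}{M + M} = 4 \frac{4 + M}{2 M} = \frac{2 \left(4 + M\right)}{M}$)
$x{\left(K \right)} \left(17 - -300\right) = \left(2 + \frac{8}{-13}\right) \left(17 - -300\right) = \left(2 + 8 \left(- \frac{1}{13}\right)\right) \left(17 + 300\right) = \left(2 - \frac{8}{13}\right) 317 = \frac{18}{13} \cdot 317 = \frac{5706}{13}$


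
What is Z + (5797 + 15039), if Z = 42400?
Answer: 63236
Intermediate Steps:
Z + (5797 + 15039) = 42400 + (5797 + 15039) = 42400 + 20836 = 63236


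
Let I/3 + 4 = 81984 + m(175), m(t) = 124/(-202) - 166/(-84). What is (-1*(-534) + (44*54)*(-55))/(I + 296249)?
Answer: -61342148/255553675 ≈ -0.24004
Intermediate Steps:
m(t) = 5779/4242 (m(t) = 124*(-1/202) - 166*(-1/84) = -62/101 + 83/42 = 5779/4242)
I = 347764939/1414 (I = -12 + 3*(81984 + 5779/4242) = -12 + 3*(347781907/4242) = -12 + 347781907/1414 = 347764939/1414 ≈ 2.4594e+5)
(-1*(-534) + (44*54)*(-55))/(I + 296249) = (-1*(-534) + (44*54)*(-55))/(347764939/1414 + 296249) = (534 + 2376*(-55))/(766661025/1414) = (534 - 130680)*(1414/766661025) = -130146*1414/766661025 = -61342148/255553675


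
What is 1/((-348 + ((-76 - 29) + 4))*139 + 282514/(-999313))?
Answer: -999313/62368406157 ≈ -1.6023e-5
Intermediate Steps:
1/((-348 + ((-76 - 29) + 4))*139 + 282514/(-999313)) = 1/((-348 + (-105 + 4))*139 + 282514*(-1/999313)) = 1/((-348 - 101)*139 - 282514/999313) = 1/(-449*139 - 282514/999313) = 1/(-62411 - 282514/999313) = 1/(-62368406157/999313) = -999313/62368406157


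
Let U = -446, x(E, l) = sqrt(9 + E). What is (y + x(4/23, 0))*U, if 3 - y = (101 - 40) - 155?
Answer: -43262 - 446*sqrt(4853)/23 ≈ -44613.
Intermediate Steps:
y = 97 (y = 3 - ((101 - 40) - 155) = 3 - (61 - 155) = 3 - 1*(-94) = 3 + 94 = 97)
(y + x(4/23, 0))*U = (97 + sqrt(9 + 4/23))*(-446) = (97 + sqrt(211/23))*(-446) = (97 + sqrt(4853)/23)*(-446) = -43262 - 446*sqrt(4853)/23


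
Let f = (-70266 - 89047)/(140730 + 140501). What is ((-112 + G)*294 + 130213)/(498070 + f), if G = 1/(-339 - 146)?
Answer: 13269302868061/67935193955645 ≈ 0.19532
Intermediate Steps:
f = -159313/281231 ≈ -0.56648
G = -1/485 (G = 1/(-485) = -1/485 ≈ -0.0020619)
((-112 + G)*294 + 130213)/(498070 + f) = ((-112 - 1/485)*294 + 130213)/(498070 - 159313/281231) = (-54321/485*294 + 130213)/(140072564857/281231) = (-15970374/485 + 130213)*(281231/140072564857) = (47182931/485)*(281231/140072564857) = 13269302868061/67935193955645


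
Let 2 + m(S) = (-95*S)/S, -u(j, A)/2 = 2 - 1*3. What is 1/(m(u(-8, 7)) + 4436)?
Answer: 1/4339 ≈ 0.00023047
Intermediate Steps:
u(j, A) = 2 (u(j, A) = -2*(2 - 1*3) = -2*(2 - 3) = -2*(-1) = 2)
m(S) = -97 (m(S) = -2 + (-95*S)/S = -2 - 95 = -97)
1/(m(u(-8, 7)) + 4436) = 1/(-97 + 4436) = 1/4339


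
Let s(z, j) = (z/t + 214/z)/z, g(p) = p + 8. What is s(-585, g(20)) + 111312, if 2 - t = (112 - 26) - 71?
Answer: 38093723089/342225 ≈ 1.1131e+5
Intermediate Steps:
t = -13 (t = 2 - ((112 - 26) - 71) = 2 - (86 - 71) = 2 - 1*15 = 2 - 15 = -13)
g(p) = 8 + p
s(z, j) = (214/z - z/13)/z (s(z, j) = (z/(-13) + 214/z)/z = (z*(-1/13) + 214/z)/z = (-z/13 + 214/z)/z = (214/z - z/13)/z)
s(-585, g(20)) + 111312 = (-1/13 + 214/(-585)²) + 111312 = (-1/13 + 214*(1/342225)) + 111312 = (-1/13 + 214/342225) + 111312 = -26111/342225 + 111312 = 38093723089/342225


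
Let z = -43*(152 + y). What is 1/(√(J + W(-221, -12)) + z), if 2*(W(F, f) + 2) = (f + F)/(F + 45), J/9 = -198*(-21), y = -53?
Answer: -499488/2121929725 - 4*√289785606/6365789175 ≈ -0.00024609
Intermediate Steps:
J = 37422 (J = 9*(-198*(-21)) = 9*4158 = 37422)
W(F, f) = -2 + (F + f)/(2*(45 + F)) (W(F, f) = -2 + ((f + F)/(F + 45))/2 = -2 + ((F + f)/(45 + F))/2 = -2 + (F + f)/(2*(45 + F)))
z = -4257 (z = -43*(152 - 53) = -43*99 = -4257)
1/(√(J + W(-221, -12)) + z) = 1/(√(37422 + (-180 - 12 - 3*(-221))/(2*(45 - 221))) - 4257) = 1/(√(37422 + (½)*(-180 - 12 + 663)/(-176)) - 4257) = 1/(√(37422 + (½)*(-1/176)*471) - 4257) = 1/(√(37422 - 471/352) - 4257) = 1/(√(13172073/352) - 4257) = 1/(√289785606/88 - 4257) = 1/(-4257 + √289785606/88)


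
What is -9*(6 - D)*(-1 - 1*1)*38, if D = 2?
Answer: 2736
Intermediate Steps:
-9*(6 - D)*(-1 - 1*1)*38 = -9*(6 - 1*2)*(-1 - 1*1)*38 = -9*(6 - 2)*(-1 - 1)*38 = -36*(-2)*38 = -9*(-8)*38 = 72*38 = 2736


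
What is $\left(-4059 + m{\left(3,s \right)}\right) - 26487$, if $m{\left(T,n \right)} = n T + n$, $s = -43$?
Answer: $-30718$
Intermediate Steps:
$m{\left(T,n \right)} = n + T n$ ($m{\left(T,n \right)} = T n + n = n + T n$)
$\left(-4059 + m{\left(3,s \right)}\right) - 26487 = \left(-4059 - 43 \left(1 + 3\right)\right) - 26487 = \left(-4059 - 172\right) - 26487 = -4231 - 26487 = -30718$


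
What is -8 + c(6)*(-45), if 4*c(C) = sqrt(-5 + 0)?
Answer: -8 - 45*I*sqrt(5)/4 ≈ -8.0 - 25.156*I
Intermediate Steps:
c(C) = I*sqrt(5)/4 (c(C) = sqrt(-5 + 0)/4 = sqrt(-5)/4 = (I*sqrt(5))/4 = I*sqrt(5)/4)
-8 + c(6)*(-45) = -8 + (I*sqrt(5)/4)*(-45) = -8 - 45*I*sqrt(5)/4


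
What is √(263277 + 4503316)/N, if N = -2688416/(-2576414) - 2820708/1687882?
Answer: -1087170703787*√4766593/682395651550 ≈ -3478.3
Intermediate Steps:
N = -682395651550/1087170703787 (N = -2688416*(-1/2576414) - 2820708*1/1687882 = 1344208/1288207 - 1410354/843941 = -682395651550/1087170703787 ≈ -0.62768)
√(263277 + 4503316)/N = √(263277 + 4503316)/(-682395651550/1087170703787) = √4766593*(-1087170703787/682395651550) = -1087170703787*√4766593/682395651550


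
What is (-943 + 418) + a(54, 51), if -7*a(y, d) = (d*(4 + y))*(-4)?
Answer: 8157/7 ≈ 1165.3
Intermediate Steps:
a(y, d) = 4*d*(4 + y)/7 (a(y, d) = -d*(4 + y)*(-4)/7 = -(-4)*d*(4 + y)/7 = 4*d*(4 + y)/7)
(-943 + 418) + a(54, 51) = (-943 + 418) + (4/7)*51*(4 + 54) = -525 + (4/7)*51*58 = -525 + 11832/7 = 8157/7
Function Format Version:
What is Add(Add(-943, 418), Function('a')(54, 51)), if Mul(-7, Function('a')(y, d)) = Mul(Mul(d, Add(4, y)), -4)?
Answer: Rational(8157, 7) ≈ 1165.3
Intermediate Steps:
Function('a')(y, d) = Mul(Rational(4, 7), d, Add(4, y)) (Function('a')(y, d) = Mul(Rational(-1, 7), Mul(Mul(d, Add(4, y)), -4)) = Mul(Rational(-1, 7), Mul(-4, d, Add(4, y))) = Mul(Rational(4, 7), d, Add(4, y)))
Add(Add(-943, 418), Function('a')(54, 51)) = Add(Add(-943, 418), Mul(Rational(4, 7), 51, Add(4, 54))) = Add(-525, Mul(Rational(4, 7), 51, 58)) = Add(-525, Rational(11832, 7)) = Rational(8157, 7)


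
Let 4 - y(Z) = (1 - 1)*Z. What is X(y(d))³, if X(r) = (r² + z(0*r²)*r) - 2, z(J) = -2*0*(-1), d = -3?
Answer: 2744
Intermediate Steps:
z(J) = 0 (z(J) = 0*(-1) = 0)
y(Z) = 4 (y(Z) = 4 - (1 - 1)*Z = 4 - 0*Z = 4 - 1*0 = 4 + 0 = 4)
X(r) = -2 + r² (X(r) = (r² + 0*r) - 2 = (r² + 0) - 2 = r² - 2 = -2 + r²)
X(y(d))³ = (-2 + 4²)³ = (-2 + 16)³ = 14³ = 2744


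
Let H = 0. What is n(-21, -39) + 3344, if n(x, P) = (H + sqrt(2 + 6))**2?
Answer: 3352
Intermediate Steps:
n(x, P) = 8 (n(x, P) = (0 + sqrt(2 + 6))**2 = (0 + sqrt(8))**2 = (0 + 2*sqrt(2))**2 = (2*sqrt(2))**2 = 8)
n(-21, -39) + 3344 = 8 + 3344 = 3352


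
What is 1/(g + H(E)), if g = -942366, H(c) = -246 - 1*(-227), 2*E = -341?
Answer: -1/942385 ≈ -1.0611e-6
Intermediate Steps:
E = -341/2 (E = (1/2)*(-341) = -341/2 ≈ -170.50)
H(c) = -19 (H(c) = -246 + 227 = -19)
1/(g + H(E)) = 1/(-942366 - 19) = 1/(-942385) = -1/942385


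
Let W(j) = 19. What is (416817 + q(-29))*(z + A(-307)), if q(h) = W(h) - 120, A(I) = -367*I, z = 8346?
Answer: 50428886740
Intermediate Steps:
q(h) = -101 (q(h) = 19 - 120 = -101)
(416817 + q(-29))*(z + A(-307)) = (416817 - 101)*(8346 - 367*(-307)) = 416716*(8346 + 112669) = 416716*121015 = 50428886740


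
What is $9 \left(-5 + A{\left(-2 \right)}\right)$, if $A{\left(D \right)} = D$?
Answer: $-63$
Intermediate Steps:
$9 \left(-5 + A{\left(-2 \right)}\right) = 9 \left(-5 - 2\right) = 9 \left(-7\right) = -63$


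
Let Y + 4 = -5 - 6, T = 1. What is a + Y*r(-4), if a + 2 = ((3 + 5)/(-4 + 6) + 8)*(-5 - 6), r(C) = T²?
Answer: -149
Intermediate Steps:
r(C) = 1 (r(C) = 1² = 1)
Y = -15 (Y = -4 + (-5 - 6) = -4 - 11 = -15)
a = -134 (a = -2 + ((3 + 5)/(-4 + 6) + 8)*(-5 - 6) = -2 + (8/2 + 8)*(-11) = -2 + (8*(½) + 8)*(-11) = -2 + (4 + 8)*(-11) = -2 + 12*(-11) = -2 - 132 = -134)
a + Y*r(-4) = -134 - 15*1 = -134 - 15 = -149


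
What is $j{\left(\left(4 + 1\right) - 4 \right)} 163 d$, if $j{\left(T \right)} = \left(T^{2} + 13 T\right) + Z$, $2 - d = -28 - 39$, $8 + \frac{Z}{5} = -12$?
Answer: $-967242$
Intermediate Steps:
$Z = -100$ ($Z = -40 + 5 \left(-12\right) = -40 - 60 = -100$)
$d = 69$ ($d = 2 - \left(-28 - 39\right) = 2 - -67 = 2 + 67 = 69$)
$j{\left(T \right)} = -100 + T^{2} + 13 T$ ($j{\left(T \right)} = \left(T^{2} + 13 T\right) - 100 = -100 + T^{2} + 13 T$)
$j{\left(\left(4 + 1\right) - 4 \right)} 163 d = \left(-100 + \left(\left(4 + 1\right) - 4\right)^{2} + 13 \left(\left(4 + 1\right) - 4\right)\right) 163 \cdot 69 = \left(-100 + \left(5 - 4\right)^{2} + 13 \left(5 - 4\right)\right) 163 \cdot 69 = \left(-100 + 1^{2} + 13 \cdot 1\right) 163 \cdot 69 = \left(-100 + 1 + 13\right) 163 \cdot 69 = \left(-86\right) 163 \cdot 69 = \left(-14018\right) 69 = -967242$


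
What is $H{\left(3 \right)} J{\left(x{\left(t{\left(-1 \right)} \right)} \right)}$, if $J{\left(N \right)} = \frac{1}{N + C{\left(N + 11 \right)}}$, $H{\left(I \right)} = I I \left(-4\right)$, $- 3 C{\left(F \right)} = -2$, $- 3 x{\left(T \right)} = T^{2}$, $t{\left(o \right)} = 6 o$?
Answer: $\frac{54}{17} \approx 3.1765$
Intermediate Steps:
$x{\left(T \right)} = - \frac{T^{2}}{3}$
$C{\left(F \right)} = \frac{2}{3}$ ($C{\left(F \right)} = \left(- \frac{1}{3}\right) \left(-2\right) = \frac{2}{3}$)
$H{\left(I \right)} = - 4 I^{2}$ ($H{\left(I \right)} = I^{2} \left(-4\right) = - 4 I^{2}$)
$J{\left(N \right)} = \frac{1}{\frac{2}{3} + N}$ ($J{\left(N \right)} = \frac{1}{N + \frac{2}{3}} = \frac{1}{\frac{2}{3} + N}$)
$H{\left(3 \right)} J{\left(x{\left(t{\left(-1 \right)} \right)} \right)} = - 4 \cdot 3^{2} \frac{3}{2 + 3 \left(- \frac{\left(6 \left(-1\right)\right)^{2}}{3}\right)} = \left(-4\right) 9 \frac{3}{2 + 3 \left(- \frac{\left(-6\right)^{2}}{3}\right)} = - 36 \frac{3}{2 + 3 \left(\left(- \frac{1}{3}\right) 36\right)} = - 36 \frac{3}{2 + 3 \left(-12\right)} = - 36 \frac{3}{2 - 36} = - 36 \frac{3}{-34} = - 36 \cdot 3 \left(- \frac{1}{34}\right) = \left(-36\right) \left(- \frac{3}{34}\right) = \frac{54}{17}$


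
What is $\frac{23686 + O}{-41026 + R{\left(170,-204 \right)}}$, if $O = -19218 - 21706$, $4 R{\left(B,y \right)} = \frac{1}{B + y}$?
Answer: $\frac{2344368}{5579537} \approx 0.42017$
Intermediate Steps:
$R{\left(B,y \right)} = \frac{1}{4 \left(B + y\right)}$
$O = -40924$
$\frac{23686 + O}{-41026 + R{\left(170,-204 \right)}} = \frac{23686 - 40924}{-41026 + \frac{1}{4 \left(170 - 204\right)}} = - \frac{17238}{-41026 + \frac{1}{4 \left(-34\right)}} = - \frac{17238}{-41026 + \frac{1}{4} \left(- \frac{1}{34}\right)} = - \frac{17238}{-41026 - \frac{1}{136}} = - \frac{17238}{- \frac{5579537}{136}} = \left(-17238\right) \left(- \frac{136}{5579537}\right) = \frac{2344368}{5579537}$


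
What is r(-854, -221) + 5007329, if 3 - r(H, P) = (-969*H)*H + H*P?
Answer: 711525802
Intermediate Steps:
r(H, P) = 3 + 969*H² - H*P (r(H, P) = 3 - ((-969*H)*H + H*P) = 3 - (-969*H² + H*P) = 3 + (969*H² - H*P) = 3 + 969*H² - H*P)
r(-854, -221) + 5007329 = (3 + 969*(-854)² - 1*(-854)*(-221)) + 5007329 = (3 + 969*729316 - 188734) + 5007329 = (3 + 706707204 - 188734) + 5007329 = 706518473 + 5007329 = 711525802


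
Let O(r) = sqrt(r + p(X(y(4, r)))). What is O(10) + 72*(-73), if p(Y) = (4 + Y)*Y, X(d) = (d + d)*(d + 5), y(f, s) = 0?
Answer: -5256 + sqrt(10) ≈ -5252.8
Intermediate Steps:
X(d) = 2*d*(5 + d) (X(d) = (2*d)*(5 + d) = 2*d*(5 + d))
p(Y) = Y*(4 + Y)
O(r) = sqrt(r) (O(r) = sqrt(r + (2*0*(5 + 0))*(4 + 2*0*(5 + 0))) = sqrt(r + (2*0*5)*(4 + 2*0*5)) = sqrt(r + 0*(4 + 0)) = sqrt(r + 0*4) = sqrt(r + 0) = sqrt(r))
O(10) + 72*(-73) = sqrt(10) + 72*(-73) = sqrt(10) - 5256 = -5256 + sqrt(10)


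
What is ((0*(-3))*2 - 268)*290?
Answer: -77720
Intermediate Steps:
((0*(-3))*2 - 268)*290 = (0*2 - 268)*290 = (0 - 268)*290 = -268*290 = -77720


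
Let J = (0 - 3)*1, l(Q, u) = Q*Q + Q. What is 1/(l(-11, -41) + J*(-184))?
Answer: 1/662 ≈ 0.0015106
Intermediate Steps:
l(Q, u) = Q + Q² (l(Q, u) = Q² + Q = Q + Q²)
J = -3 (J = -3*1 = -3)
1/(l(-11, -41) + J*(-184)) = 1/(-11*(1 - 11) - 3*(-184)) = 1/(-11*(-10) + 552) = 1/(110 + 552) = 1/662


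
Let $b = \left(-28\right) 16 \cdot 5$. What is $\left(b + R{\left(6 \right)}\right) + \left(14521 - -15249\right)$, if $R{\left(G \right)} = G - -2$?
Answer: $27538$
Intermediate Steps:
$R{\left(G \right)} = 2 + G$ ($R{\left(G \right)} = G + 2 = 2 + G$)
$b = -2240$ ($b = \left(-448\right) 5 = -2240$)
$\left(b + R{\left(6 \right)}\right) + \left(14521 - -15249\right) = \left(-2240 + \left(2 + 6\right)\right) + \left(14521 - -15249\right) = \left(-2240 + 8\right) + \left(14521 + 15249\right) = -2232 + 29770 = 27538$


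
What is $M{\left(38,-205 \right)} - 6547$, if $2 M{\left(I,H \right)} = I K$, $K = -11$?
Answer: $-6756$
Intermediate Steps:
$M{\left(I,H \right)} = - \frac{11 I}{2}$ ($M{\left(I,H \right)} = \frac{I \left(-11\right)}{2} = \frac{\left(-11\right) I}{2} = - \frac{11 I}{2}$)
$M{\left(38,-205 \right)} - 6547 = \left(- \frac{11}{2}\right) 38 - 6547 = -209 - 6547 = -6756$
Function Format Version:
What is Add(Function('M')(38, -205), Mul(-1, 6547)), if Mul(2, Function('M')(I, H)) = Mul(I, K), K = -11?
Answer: -6756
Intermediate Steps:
Function('M')(I, H) = Mul(Rational(-11, 2), I) (Function('M')(I, H) = Mul(Rational(1, 2), Mul(I, -11)) = Mul(Rational(1, 2), Mul(-11, I)) = Mul(Rational(-11, 2), I))
Add(Function('M')(38, -205), Mul(-1, 6547)) = Add(Mul(Rational(-11, 2), 38), Mul(-1, 6547)) = Add(-209, -6547) = -6756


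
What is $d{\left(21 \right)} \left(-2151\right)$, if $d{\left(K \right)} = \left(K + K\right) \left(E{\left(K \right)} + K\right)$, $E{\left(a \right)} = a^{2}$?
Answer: $-41738004$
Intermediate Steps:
$d{\left(K \right)} = 2 K \left(K + K^{2}\right)$ ($d{\left(K \right)} = \left(K + K\right) \left(K^{2} + K\right) = 2 K \left(K + K^{2}\right)$)
$d{\left(21 \right)} \left(-2151\right) = 2 \cdot 21^{2} \left(1 + 21\right) \left(-2151\right) = 2 \cdot 441 \cdot 22 \left(-2151\right) = 19404 \left(-2151\right) = -41738004$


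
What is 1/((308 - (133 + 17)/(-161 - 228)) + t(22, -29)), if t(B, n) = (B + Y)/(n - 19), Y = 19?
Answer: 18672/5742227 ≈ 0.0032517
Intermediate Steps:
t(B, n) = (19 + B)/(-19 + n) (t(B, n) = (B + 19)/(n - 19) = (19 + B)/(-19 + n))
1/((308 - (133 + 17)/(-161 - 228)) + t(22, -29)) = 1/((308 - (133 + 17)/(-161 - 228)) + (19 + 22)/(-19 - 29)) = 1/((308 - 150/(-389)) + 41/(-48)) = 1/((308 - 150*(-1)/389) - 1/48*41) = 1/((308 - 1*(-150/389)) - 41/48) = 1/((308 + 150/389) - 41/48) = 1/(119962/389 - 41/48) = 1/(5742227/18672) = 18672/5742227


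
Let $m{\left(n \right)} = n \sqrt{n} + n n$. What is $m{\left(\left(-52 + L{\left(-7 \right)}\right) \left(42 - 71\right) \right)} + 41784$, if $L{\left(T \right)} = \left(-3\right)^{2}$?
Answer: $1596793 + 1247 \sqrt{1247} \approx 1.6408 \cdot 10^{6}$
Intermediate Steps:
$L{\left(T \right)} = 9$
$m{\left(n \right)} = n^{2} + n^{\frac{3}{2}}$ ($m{\left(n \right)} = n^{\frac{3}{2}} + n^{2} = n^{2} + n^{\frac{3}{2}}$)
$m{\left(\left(-52 + L{\left(-7 \right)}\right) \left(42 - 71\right) \right)} + 41784 = \left(\left(\left(-52 + 9\right) \left(42 - 71\right)\right)^{2} + \left(\left(-52 + 9\right) \left(42 - 71\right)\right)^{\frac{3}{2}}\right) + 41784 = \left(\left(\left(-43\right) \left(-29\right)\right)^{2} + \left(\left(-43\right) \left(-29\right)\right)^{\frac{3}{2}}\right) + 41784 = \left(1247^{2} + 1247^{\frac{3}{2}}\right) + 41784 = \left(1555009 + 1247 \sqrt{1247}\right) + 41784 = 1596793 + 1247 \sqrt{1247}$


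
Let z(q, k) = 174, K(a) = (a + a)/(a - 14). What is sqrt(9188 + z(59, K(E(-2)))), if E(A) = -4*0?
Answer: sqrt(9362) ≈ 96.757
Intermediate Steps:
E(A) = 0
K(a) = 2*a/(-14 + a) (K(a) = (2*a)/(-14 + a) = 2*a/(-14 + a))
sqrt(9188 + z(59, K(E(-2)))) = sqrt(9188 + 174) = sqrt(9362)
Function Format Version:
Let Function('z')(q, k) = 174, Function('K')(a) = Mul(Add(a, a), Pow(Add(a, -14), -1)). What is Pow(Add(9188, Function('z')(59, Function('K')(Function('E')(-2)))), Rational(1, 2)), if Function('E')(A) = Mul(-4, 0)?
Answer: Pow(9362, Rational(1, 2)) ≈ 96.757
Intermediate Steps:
Function('E')(A) = 0
Function('K')(a) = Mul(2, a, Pow(Add(-14, a), -1)) (Function('K')(a) = Mul(Mul(2, a), Pow(Add(-14, a), -1)) = Mul(2, a, Pow(Add(-14, a), -1)))
Pow(Add(9188, Function('z')(59, Function('K')(Function('E')(-2)))), Rational(1, 2)) = Pow(Add(9188, 174), Rational(1, 2)) = Pow(9362, Rational(1, 2))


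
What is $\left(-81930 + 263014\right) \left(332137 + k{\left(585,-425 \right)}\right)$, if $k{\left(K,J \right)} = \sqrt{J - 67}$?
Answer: $60144696508 + 362168 i \sqrt{123} \approx 6.0145 \cdot 10^{10} + 4.0166 \cdot 10^{6} i$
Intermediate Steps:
$k{\left(K,J \right)} = \sqrt{-67 + J}$
$\left(-81930 + 263014\right) \left(332137 + k{\left(585,-425 \right)}\right) = \left(-81930 + 263014\right) \left(332137 + \sqrt{-67 - 425}\right) = 181084 \left(332137 + \sqrt{-492}\right) = 181084 \left(332137 + 2 i \sqrt{123}\right) = 60144696508 + 362168 i \sqrt{123}$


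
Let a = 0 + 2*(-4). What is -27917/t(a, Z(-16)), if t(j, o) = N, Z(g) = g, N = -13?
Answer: 27917/13 ≈ 2147.5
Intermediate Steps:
a = -8 (a = 0 - 8 = -8)
t(j, o) = -13
-27917/t(a, Z(-16)) = -27917/(-13) = -27917*(-1/13) = 27917/13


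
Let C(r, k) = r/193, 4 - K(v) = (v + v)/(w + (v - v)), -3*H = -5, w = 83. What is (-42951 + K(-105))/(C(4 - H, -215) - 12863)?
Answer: 2063782389/618156610 ≈ 3.3386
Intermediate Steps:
H = 5/3 (H = -1/3*(-5) = 5/3 ≈ 1.6667)
K(v) = 4 - 2*v/83 (K(v) = 4 - (v + v)/(83 + (v - v)) = 4 - 2*v/(83 + 0) = 4 - 2*v/83)
C(r, k) = r/193 (C(r, k) = r*(1/193) = r/193)
(-42951 + K(-105))/(C(4 - H, -215) - 12863) = (-42951 + (4 - 2/83*(-105)))/((4 - 1*5/3)/193 - 12863) = (-42951 + (4 + 210/83))/((4 - 5/3)/193 - 12863) = (-42951 + 542/83)/((1/193)*(7/3) - 12863) = -3564391/(83*(7/579 - 12863)) = -3564391/(83*(-7447670/579)) = -3564391/83*(-579/7447670) = 2063782389/618156610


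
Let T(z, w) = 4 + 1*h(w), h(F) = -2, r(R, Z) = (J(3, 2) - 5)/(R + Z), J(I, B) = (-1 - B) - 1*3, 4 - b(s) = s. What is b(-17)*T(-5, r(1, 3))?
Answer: 42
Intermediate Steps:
b(s) = 4 - s
J(I, B) = -4 - B (J(I, B) = (-1 - B) - 3 = -4 - B)
r(R, Z) = -11/(R + Z) (r(R, Z) = ((-4 - 1*2) - 5)/(R + Z) = ((-4 - 2) - 5)/(R + Z) = (-6 - 5)/(R + Z) = -11/(R + Z))
T(z, w) = 2 (T(z, w) = 4 + 1*(-2) = 4 - 2 = 2)
b(-17)*T(-5, r(1, 3)) = (4 - 1*(-17))*2 = (4 + 17)*2 = 21*2 = 42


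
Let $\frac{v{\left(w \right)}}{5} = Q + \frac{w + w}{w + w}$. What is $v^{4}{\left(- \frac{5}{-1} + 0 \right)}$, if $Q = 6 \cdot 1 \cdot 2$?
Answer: $17850625$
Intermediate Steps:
$Q = 12$ ($Q = 6 \cdot 2 = 12$)
$v{\left(w \right)} = 65$ ($v{\left(w \right)} = 5 \left(12 + \frac{w + w}{w + w}\right) = 5 \left(12 + \frac{2 w}{2 w}\right) = 5 \left(12 + 2 w \frac{1}{2 w}\right) = 5 \left(12 + 1\right) = 5 \cdot 13 = 65$)
$v^{4}{\left(- \frac{5}{-1} + 0 \right)} = 65^{4} = 17850625$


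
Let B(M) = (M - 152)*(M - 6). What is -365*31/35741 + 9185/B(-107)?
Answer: -2875020/1046031847 ≈ -0.0027485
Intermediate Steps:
B(M) = (-152 + M)*(-6 + M)
-365*31/35741 + 9185/B(-107) = -365*31/35741 + 9185/(912 + (-107)² - 158*(-107)) = -11315*1/35741 + 9185/(912 + 11449 + 16906) = -11315/35741 + 9185/29267 = -2875020/1046031847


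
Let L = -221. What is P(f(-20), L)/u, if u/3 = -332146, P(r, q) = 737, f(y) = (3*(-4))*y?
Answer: -737/996438 ≈ -0.00073963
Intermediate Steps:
f(y) = -12*y
u = -996438 (u = 3*(-332146) = -996438)
P(f(-20), L)/u = 737/(-996438) = 737*(-1/996438) = -737/996438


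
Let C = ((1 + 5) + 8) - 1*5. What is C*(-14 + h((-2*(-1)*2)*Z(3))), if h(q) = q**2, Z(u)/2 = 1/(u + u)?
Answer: -110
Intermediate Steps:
C = 9 (C = (6 + 8) - 5 = 14 - 5 = 9)
Z(u) = 1/u (Z(u) = 2/(u + u) = 2/((2*u)) = 2*(1/(2*u)) = 1/u)
C*(-14 + h((-2*(-1)*2)*Z(3))) = 9*(-14 + ((-2*(-1)*2)/3)**2) = 9*(-14 + ((2*2)*(1/3))**2) = 9*(-14 + (4*(1/3))**2) = 9*(-14 + (4/3)**2) = 9*(-14 + 16/9) = 9*(-110/9) = -110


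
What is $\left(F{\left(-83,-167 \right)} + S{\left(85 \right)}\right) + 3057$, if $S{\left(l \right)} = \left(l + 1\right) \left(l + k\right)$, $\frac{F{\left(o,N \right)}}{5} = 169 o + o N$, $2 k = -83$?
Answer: $5968$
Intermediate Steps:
$k = - \frac{83}{2}$ ($k = \frac{1}{2} \left(-83\right) = - \frac{83}{2} \approx -41.5$)
$F{\left(o,N \right)} = 845 o + 5 N o$ ($F{\left(o,N \right)} = 5 \left(169 o + o N\right) = 5 \left(169 o + N o\right) = 845 o + 5 N o$)
$S{\left(l \right)} = \left(1 + l\right) \left(- \frac{83}{2} + l\right)$ ($S{\left(l \right)} = \left(l + 1\right) \left(l - \frac{83}{2}\right) = \left(1 + l\right) \left(- \frac{83}{2} + l\right)$)
$\left(F{\left(-83,-167 \right)} + S{\left(85 \right)}\right) + 3057 = \left(5 \left(-83\right) \left(169 - 167\right) - \left(3484 - 7225\right)\right) + 3057 = \left(5 \left(-83\right) 2 - -3741\right) + 3057 = \left(-830 + 3741\right) + 3057 = 2911 + 3057 = 5968$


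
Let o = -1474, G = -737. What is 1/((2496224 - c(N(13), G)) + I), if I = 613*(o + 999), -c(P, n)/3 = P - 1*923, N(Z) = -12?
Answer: 1/2202244 ≈ 4.5408e-7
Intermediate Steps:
c(P, n) = 2769 - 3*P (c(P, n) = -3*(P - 1*923) = -3*(P - 923) = -3*(-923 + P) = 2769 - 3*P)
I = -291175 (I = 613*(-1474 + 999) = 613*(-475) = -291175)
1/((2496224 - c(N(13), G)) + I) = 1/((2496224 - (2769 - 3*(-12))) - 291175) = 1/((2496224 - (2769 + 36)) - 291175) = 1/((2496224 - 1*2805) - 291175) = 1/((2496224 - 2805) - 291175) = 1/(2493419 - 291175) = 1/2202244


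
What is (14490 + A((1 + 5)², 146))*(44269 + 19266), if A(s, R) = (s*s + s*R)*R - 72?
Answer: 61693120350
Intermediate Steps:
A(s, R) = -72 + R*(s² + R*s) (A(s, R) = (s² + R*s)*R - 72 = R*(s² + R*s) - 72 = -72 + R*(s² + R*s))
(14490 + A((1 + 5)², 146))*(44269 + 19266) = (14490 + (-72 + 146*((1 + 5)²)² + (1 + 5)²*146²))*(44269 + 19266) = (14490 + (-72 + 146*(6²)² + 6²*21316))*63535 = (14490 + (-72 + 146*36² + 36*21316))*63535 = (14490 + (-72 + 146*1296 + 767376))*63535 = (14490 + (-72 + 189216 + 767376))*63535 = (14490 + 956520)*63535 = 971010*63535 = 61693120350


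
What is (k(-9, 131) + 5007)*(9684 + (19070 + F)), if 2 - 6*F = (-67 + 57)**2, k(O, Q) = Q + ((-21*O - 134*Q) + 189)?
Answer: -1037832094/3 ≈ -3.4594e+8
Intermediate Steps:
k(O, Q) = 189 - 133*Q - 21*O (k(O, Q) = Q + ((-134*Q - 21*O) + 189) = Q + (189 - 134*Q - 21*O) = 189 - 133*Q - 21*O)
F = -49/3 (F = 1/3 - (-67 + 57)**2/6 = 1/3 - 1/6*(-10)**2 = 1/3 - 1/6*100 = 1/3 - 50/3 = -49/3 ≈ -16.333)
(k(-9, 131) + 5007)*(9684 + (19070 + F)) = ((189 - 133*131 - 21*(-9)) + 5007)*(9684 + (19070 - 49/3)) = ((189 - 17423 + 189) + 5007)*(9684 + 57161/3) = (-17045 + 5007)*(86213/3) = -12038*86213/3 = -1037832094/3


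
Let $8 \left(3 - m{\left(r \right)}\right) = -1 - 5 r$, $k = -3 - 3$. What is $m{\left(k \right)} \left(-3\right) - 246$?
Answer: $- \frac{1953}{8} \approx -244.13$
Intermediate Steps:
$k = -6$ ($k = -3 - 3 = -6$)
$m{\left(r \right)} = \frac{25}{8} + \frac{5 r}{8}$ ($m{\left(r \right)} = 3 - \frac{-1 - 5 r}{8} = 3 + \left(\frac{1}{8} + \frac{5 r}{8}\right) = \frac{25}{8} + \frac{5 r}{8}$)
$m{\left(k \right)} \left(-3\right) - 246 = \left(\frac{25}{8} + \frac{5}{8} \left(-6\right)\right) \left(-3\right) - 246 = \left(\frac{25}{8} - \frac{15}{4}\right) \left(-3\right) - 246 = \left(- \frac{5}{8}\right) \left(-3\right) - 246 = \frac{15}{8} - 246 = - \frac{1953}{8}$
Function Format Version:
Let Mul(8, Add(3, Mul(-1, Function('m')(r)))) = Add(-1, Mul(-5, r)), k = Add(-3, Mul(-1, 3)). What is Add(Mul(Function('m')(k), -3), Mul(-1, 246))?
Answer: Rational(-1953, 8) ≈ -244.13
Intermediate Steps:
k = -6 (k = Add(-3, -3) = -6)
Function('m')(r) = Add(Rational(25, 8), Mul(Rational(5, 8), r)) (Function('m')(r) = Add(3, Mul(Rational(-1, 8), Add(-1, Mul(-5, r)))) = Add(3, Add(Rational(1, 8), Mul(Rational(5, 8), r))) = Add(Rational(25, 8), Mul(Rational(5, 8), r)))
Add(Mul(Function('m')(k), -3), Mul(-1, 246)) = Add(Mul(Add(Rational(25, 8), Mul(Rational(5, 8), -6)), -3), Mul(-1, 246)) = Add(Mul(Add(Rational(25, 8), Rational(-15, 4)), -3), -246) = Add(Mul(Rational(-5, 8), -3), -246) = Add(Rational(15, 8), -246) = Rational(-1953, 8)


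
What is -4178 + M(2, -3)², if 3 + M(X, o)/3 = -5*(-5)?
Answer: 178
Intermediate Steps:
M(X, o) = 66 (M(X, o) = -9 + 3*(-5*(-5)) = -9 + 3*25 = -9 + 75 = 66)
-4178 + M(2, -3)² = -4178 + 66² = -4178 + 4356 = 178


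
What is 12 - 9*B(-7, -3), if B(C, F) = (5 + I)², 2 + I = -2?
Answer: 3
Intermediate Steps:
I = -4 (I = -2 - 2 = -4)
B(C, F) = 1 (B(C, F) = (5 - 4)² = 1² = 1)
12 - 9*B(-7, -3) = 12 - 9*1 = 12 - 9 = 3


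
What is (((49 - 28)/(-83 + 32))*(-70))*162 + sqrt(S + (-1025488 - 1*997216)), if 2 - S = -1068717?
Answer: 79380/17 + I*sqrt(953985) ≈ 4669.4 + 976.72*I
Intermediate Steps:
S = 1068719 (S = 2 - 1*(-1068717) = 2 + 1068717 = 1068719)
(((49 - 28)/(-83 + 32))*(-70))*162 + sqrt(S + (-1025488 - 1*997216)) = (((49 - 28)/(-83 + 32))*(-70))*162 + sqrt(1068719 + (-1025488 - 1*997216)) = ((21/(-51))*(-70))*162 + sqrt(1068719 + (-1025488 - 997216)) = ((21*(-1/51))*(-70))*162 + sqrt(1068719 - 2022704) = -7/17*(-70)*162 + sqrt(-953985) = (490/17)*162 + I*sqrt(953985) = 79380/17 + I*sqrt(953985)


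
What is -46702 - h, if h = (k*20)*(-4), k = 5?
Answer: -46302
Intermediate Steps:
h = -400 (h = (5*20)*(-4) = 100*(-4) = -400)
-46702 - h = -46702 - 1*(-400) = -46702 + 400 = -46302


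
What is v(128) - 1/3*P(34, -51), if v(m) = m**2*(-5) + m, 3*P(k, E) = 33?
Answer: -245387/3 ≈ -81796.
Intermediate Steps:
P(k, E) = 11 (P(k, E) = (1/3)*33 = 11)
v(m) = m - 5*m**2 (v(m) = -5*m**2 + m = m - 5*m**2)
v(128) - 1/3*P(34, -51) = 128*(1 - 5*128) - 1/3*11 = 128*(1 - 640) - 1*(1/3)*11 = 128*(-639) - 11/3 = -81792 - 1*11/3 = -81792 - 11/3 = -245387/3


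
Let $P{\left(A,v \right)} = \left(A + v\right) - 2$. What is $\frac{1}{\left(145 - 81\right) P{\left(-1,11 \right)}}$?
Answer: $\frac{1}{512} \approx 0.0019531$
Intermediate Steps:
$P{\left(A,v \right)} = -2 + A + v$
$\frac{1}{\left(145 - 81\right) P{\left(-1,11 \right)}} = \frac{1}{\left(145 - 81\right) \left(-2 - 1 + 11\right)} = \frac{1}{64 \cdot 8} = \frac{1}{512}$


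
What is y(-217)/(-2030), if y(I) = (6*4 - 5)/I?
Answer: 19/440510 ≈ 4.3132e-5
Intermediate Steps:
y(I) = 19/I (y(I) = (24 - 5)/I = 19/I)
y(-217)/(-2030) = (19/(-217))/(-2030) = (19*(-1/217))*(-1/2030) = -19/217*(-1/2030) = 19/440510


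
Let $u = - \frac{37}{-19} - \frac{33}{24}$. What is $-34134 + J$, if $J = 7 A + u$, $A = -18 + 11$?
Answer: $- \frac{5195729}{152} \approx -34182.0$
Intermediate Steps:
$A = -7$
$u = \frac{87}{152}$ ($u = \left(-37\right) \left(- \frac{1}{19}\right) - \frac{11}{8} = \frac{37}{19} - \frac{11}{8} = \frac{87}{152} \approx 0.57237$)
$J = - \frac{7361}{152}$ ($J = 7 \left(-7\right) + \frac{87}{152} = -49 + \frac{87}{152} = - \frac{7361}{152} \approx -48.428$)
$-34134 + J = -34134 - \frac{7361}{152} = - \frac{5195729}{152}$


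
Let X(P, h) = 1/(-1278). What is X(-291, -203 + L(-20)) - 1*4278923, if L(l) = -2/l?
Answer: -5468463595/1278 ≈ -4.2789e+6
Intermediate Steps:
X(P, h) = -1/1278
X(-291, -203 + L(-20)) - 1*4278923 = -1/1278 - 1*4278923 = -1/1278 - 4278923 = -5468463595/1278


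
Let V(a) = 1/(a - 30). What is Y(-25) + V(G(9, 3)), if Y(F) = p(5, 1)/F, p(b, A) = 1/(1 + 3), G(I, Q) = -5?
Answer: -27/700 ≈ -0.038571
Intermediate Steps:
p(b, A) = ¼ (p(b, A) = 1/4 = ¼)
Y(F) = 1/(4*F)
V(a) = 1/(-30 + a)
Y(-25) + V(G(9, 3)) = (¼)/(-25) + 1/(-30 - 5) = (¼)*(-1/25) + 1/(-35) = -1/100 - 1/35 = -27/700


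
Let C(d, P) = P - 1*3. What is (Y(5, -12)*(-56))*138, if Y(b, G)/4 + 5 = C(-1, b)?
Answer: 92736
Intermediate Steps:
C(d, P) = -3 + P (C(d, P) = P - 3 = -3 + P)
Y(b, G) = -32 + 4*b (Y(b, G) = -20 + 4*(-3 + b) = -20 + (-12 + 4*b) = -32 + 4*b)
(Y(5, -12)*(-56))*138 = ((-32 + 4*5)*(-56))*138 = ((-32 + 20)*(-56))*138 = -12*(-56)*138 = 672*138 = 92736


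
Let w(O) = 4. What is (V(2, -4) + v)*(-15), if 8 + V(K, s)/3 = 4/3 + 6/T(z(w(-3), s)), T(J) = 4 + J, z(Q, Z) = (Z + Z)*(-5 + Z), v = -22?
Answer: 23805/38 ≈ 626.45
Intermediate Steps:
z(Q, Z) = 2*Z*(-5 + Z) (z(Q, Z) = (2*Z)*(-5 + Z) = 2*Z*(-5 + Z))
V(K, s) = -20 + 18/(4 + 2*s*(-5 + s)) (V(K, s) = -24 + 3*(4/3 + 6/(4 + 2*s*(-5 + s))) = -24 + (4 + 18/(4 + 2*s*(-5 + s))) = -20 + 18/(4 + 2*s*(-5 + s)))
(V(2, -4) + v)*(-15) = ((-31 - 20*(-4)*(-5 - 4))/(2 - 4*(-5 - 4)) - 22)*(-15) = ((-31 - 20*(-4)*(-9))/(2 - 4*(-9)) - 22)*(-15) = ((-31 - 720)/(2 + 36) - 22)*(-15) = (-751/38 - 22)*(-15) = -1587/38*(-15) = 23805/38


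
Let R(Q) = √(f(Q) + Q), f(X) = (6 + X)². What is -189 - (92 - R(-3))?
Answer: -281 + √6 ≈ -278.55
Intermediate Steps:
R(Q) = √(Q + (6 + Q)²) (R(Q) = √((6 + Q)² + Q) = √(Q + (6 + Q)²))
-189 - (92 - R(-3)) = -189 - (92 - √(-3 + (6 - 3)²)) = -189 - (92 - √(-3 + 3²)) = -189 - (92 - √(-3 + 9)) = -189 - (92 - √6) = -189 + (-92 + √6) = -281 + √6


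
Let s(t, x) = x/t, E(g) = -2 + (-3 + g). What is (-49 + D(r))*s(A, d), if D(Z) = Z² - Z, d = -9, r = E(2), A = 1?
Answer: 333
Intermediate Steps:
E(g) = -5 + g
r = -3 (r = -5 + 2 = -3)
(-49 + D(r))*s(A, d) = (-49 - 3*(-1 - 3))*(-9/1) = (-49 - 3*(-4))*(-9*1) = (-49 + 12)*(-9) = -37*(-9) = 333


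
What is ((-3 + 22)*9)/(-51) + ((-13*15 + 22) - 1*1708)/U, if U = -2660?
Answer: -6297/2380 ≈ -2.6458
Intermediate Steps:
((-3 + 22)*9)/(-51) + ((-13*15 + 22) - 1*1708)/U = ((-3 + 22)*9)/(-51) + ((-13*15 + 22) - 1*1708)/(-2660) = (19*9)*(-1/51) + ((-195 + 22) - 1708)*(-1/2660) = 171*(-1/51) + (-173 - 1708)*(-1/2660) = -57/17 - 1881*(-1/2660) = -57/17 + 99/140 = -6297/2380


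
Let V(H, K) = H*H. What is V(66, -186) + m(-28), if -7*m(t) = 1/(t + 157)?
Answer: 3933467/903 ≈ 4356.0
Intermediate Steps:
V(H, K) = H²
m(t) = -1/(7*(157 + t)) (m(t) = -1/(7*(t + 157)) = -1/(7*(157 + t)))
V(66, -186) + m(-28) = 66² - 1/(1099 + 7*(-28)) = 4356 - 1/(1099 - 196) = 4356 - 1/903 = 3933467/903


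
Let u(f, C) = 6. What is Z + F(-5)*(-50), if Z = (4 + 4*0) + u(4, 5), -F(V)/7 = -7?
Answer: -2440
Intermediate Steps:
F(V) = 49 (F(V) = -7*(-7) = 49)
Z = 10 (Z = (4 + 4*0) + 6 = (4 + 0) + 6 = 4 + 6 = 10)
Z + F(-5)*(-50) = 10 + 49*(-50) = 10 - 2450 = -2440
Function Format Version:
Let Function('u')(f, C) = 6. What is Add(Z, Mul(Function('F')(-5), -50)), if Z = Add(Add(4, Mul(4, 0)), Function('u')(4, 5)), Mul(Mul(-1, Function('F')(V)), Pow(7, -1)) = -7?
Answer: -2440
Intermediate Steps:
Function('F')(V) = 49 (Function('F')(V) = Mul(-7, -7) = 49)
Z = 10 (Z = Add(Add(4, Mul(4, 0)), 6) = Add(Add(4, 0), 6) = Add(4, 6) = 10)
Add(Z, Mul(Function('F')(-5), -50)) = Add(10, Mul(49, -50)) = Add(10, -2450) = -2440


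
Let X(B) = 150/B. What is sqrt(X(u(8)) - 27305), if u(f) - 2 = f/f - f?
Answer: I*sqrt(27335) ≈ 165.33*I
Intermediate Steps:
u(f) = 3 - f (u(f) = 2 + (f/f - f) = 2 + (1 - f) = 3 - f)
sqrt(X(u(8)) - 27305) = sqrt(150/(3 - 1*8) - 27305) = sqrt(150/(3 - 8) - 27305) = sqrt(150/(-5) - 27305) = sqrt(150*(-1/5) - 27305) = sqrt(-30 - 27305) = sqrt(-27335) = I*sqrt(27335)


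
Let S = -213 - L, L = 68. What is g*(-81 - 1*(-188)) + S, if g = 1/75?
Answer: -20968/75 ≈ -279.57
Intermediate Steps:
g = 1/75 ≈ 0.013333
S = -281 (S = -213 - 1*68 = -213 - 68 = -281)
g*(-81 - 1*(-188)) + S = (-81 - 1*(-188))/75 - 281 = (-81 + 188)/75 - 281 = (1/75)*107 - 281 = 107/75 - 281 = -20968/75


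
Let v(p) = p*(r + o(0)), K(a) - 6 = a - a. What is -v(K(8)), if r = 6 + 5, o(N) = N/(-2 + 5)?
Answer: -66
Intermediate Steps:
K(a) = 6 (K(a) = 6 + (a - a) = 6 + 0 = 6)
o(N) = N/3
r = 11
v(p) = 11*p (v(p) = p*(11 + (1/3)*0) = p*(11 + 0) = p*11 = 11*p)
-v(K(8)) = -11*6 = -1*66 = -66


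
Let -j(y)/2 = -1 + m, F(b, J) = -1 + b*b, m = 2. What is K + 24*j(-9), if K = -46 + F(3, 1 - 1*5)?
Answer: -86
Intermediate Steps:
F(b, J) = -1 + b²
j(y) = -2 (j(y) = -2*(-1 + 2) = -2*1 = -2)
K = -38 (K = -46 + (-1 + 3²) = -46 + (-1 + 9) = -46 + 8 = -38)
K + 24*j(-9) = -38 + 24*(-2) = -38 - 48 = -86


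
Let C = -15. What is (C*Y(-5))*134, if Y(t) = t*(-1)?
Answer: -10050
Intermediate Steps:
Y(t) = -t
(C*Y(-5))*134 = -(-15)*(-5)*134 = -15*5*134 = -75*134 = -10050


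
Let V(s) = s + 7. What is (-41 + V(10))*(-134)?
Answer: 3216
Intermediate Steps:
V(s) = 7 + s
(-41 + V(10))*(-134) = (-41 + (7 + 10))*(-134) = (-41 + 17)*(-134) = -24*(-134) = 3216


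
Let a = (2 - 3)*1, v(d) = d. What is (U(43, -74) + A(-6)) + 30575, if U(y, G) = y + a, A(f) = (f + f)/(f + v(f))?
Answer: 30618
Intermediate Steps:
a = -1 (a = -1*1 = -1)
A(f) = 1 (A(f) = (f + f)/(f + f) = (2*f)/((2*f)) = (2*f)*(1/(2*f)) = 1)
U(y, G) = -1 + y (U(y, G) = y - 1 = -1 + y)
(U(43, -74) + A(-6)) + 30575 = ((-1 + 43) + 1) + 30575 = (42 + 1) + 30575 = 43 + 30575 = 30618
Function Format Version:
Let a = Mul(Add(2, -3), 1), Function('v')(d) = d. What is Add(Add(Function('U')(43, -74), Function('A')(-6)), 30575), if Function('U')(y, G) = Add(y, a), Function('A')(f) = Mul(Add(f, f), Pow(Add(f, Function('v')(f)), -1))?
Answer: 30618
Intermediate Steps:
a = -1 (a = Mul(-1, 1) = -1)
Function('A')(f) = 1 (Function('A')(f) = Mul(Add(f, f), Pow(Add(f, f), -1)) = Mul(Mul(2, f), Pow(Mul(2, f), -1)) = Mul(Mul(2, f), Mul(Rational(1, 2), Pow(f, -1))) = 1)
Function('U')(y, G) = Add(-1, y) (Function('U')(y, G) = Add(y, -1) = Add(-1, y))
Add(Add(Function('U')(43, -74), Function('A')(-6)), 30575) = Add(Add(Add(-1, 43), 1), 30575) = Add(Add(42, 1), 30575) = Add(43, 30575) = 30618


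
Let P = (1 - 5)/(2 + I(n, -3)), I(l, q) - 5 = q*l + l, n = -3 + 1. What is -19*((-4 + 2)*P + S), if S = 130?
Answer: -27322/11 ≈ -2483.8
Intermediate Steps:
n = -2
I(l, q) = 5 + l + l*q (I(l, q) = 5 + (q*l + l) = 5 + (l*q + l) = 5 + (l + l*q) = 5 + l + l*q)
P = -4/11 (P = (1 - 5)/(2 + (5 - 2 - 2*(-3))) = -4/(2 + (5 - 2 + 6)) = -4/(2 + 9) = -4/11 ≈ -0.36364)
-19*((-4 + 2)*P + S) = -19*((-4 + 2)*(-4/11) + 130) = -19*(-2*(-4/11) + 130) = -19*(8/11 + 130) = -19*1438/11 = -27322/11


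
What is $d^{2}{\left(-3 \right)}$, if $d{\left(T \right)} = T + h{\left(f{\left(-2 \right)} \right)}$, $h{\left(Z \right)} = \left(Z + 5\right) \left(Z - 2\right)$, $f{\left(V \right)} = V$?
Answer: $225$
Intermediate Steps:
$h{\left(Z \right)} = \left(-2 + Z\right) \left(5 + Z\right)$ ($h{\left(Z \right)} = \left(5 + Z\right) \left(-2 + Z\right) = \left(-2 + Z\right) \left(5 + Z\right)$)
$d{\left(T \right)} = -12 + T$ ($d{\left(T \right)} = T + \left(-10 + \left(-2\right)^{2} + 3 \left(-2\right)\right) = T - 12 = -12 + T$)
$d^{2}{\left(-3 \right)} = \left(-12 - 3\right)^{2} = \left(-15\right)^{2} = 225$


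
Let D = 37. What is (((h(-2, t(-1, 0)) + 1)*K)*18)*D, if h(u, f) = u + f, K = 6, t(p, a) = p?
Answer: -7992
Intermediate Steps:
h(u, f) = f + u
(((h(-2, t(-1, 0)) + 1)*K)*18)*D = ((((-1 - 2) + 1)*6)*18)*37 = (((-3 + 1)*6)*18)*37 = (-2*6*18)*37 = -12*18*37 = -216*37 = -7992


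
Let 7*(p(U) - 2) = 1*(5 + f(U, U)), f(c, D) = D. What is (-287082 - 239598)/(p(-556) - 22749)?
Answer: 61446/2663 ≈ 23.074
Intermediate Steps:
p(U) = 19/7 + U/7 (p(U) = 2 + (1*(5 + U))/7 = 2 + (5 + U)/7 = 2 + (5/7 + U/7) = 19/7 + U/7)
(-287082 - 239598)/(p(-556) - 22749) = (-287082 - 239598)/((19/7 + (⅐)*(-556)) - 22749) = -526680/((19/7 - 556/7) - 22749) = -526680/(-537/7 - 22749) = -526680/(-159780/7) = -526680*(-7/159780) = 61446/2663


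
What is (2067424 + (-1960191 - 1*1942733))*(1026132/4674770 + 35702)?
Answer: -30634433450545600/467477 ≈ -6.5531e+10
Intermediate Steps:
(2067424 + (-1960191 - 1*1942733))*(1026132/4674770 + 35702) = (2067424 + (-1960191 - 1942733))*(1026132*(1/4674770) + 35702) = (2067424 - 3902924)*(513066/2337385 + 35702) = -1835500*83449832336/2337385 = -30634433450545600/467477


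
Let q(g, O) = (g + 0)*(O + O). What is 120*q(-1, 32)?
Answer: -7680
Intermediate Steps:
q(g, O) = 2*O*g (q(g, O) = g*(2*O) = 2*O*g)
120*q(-1, 32) = 120*(2*32*(-1)) = 120*(-64) = -7680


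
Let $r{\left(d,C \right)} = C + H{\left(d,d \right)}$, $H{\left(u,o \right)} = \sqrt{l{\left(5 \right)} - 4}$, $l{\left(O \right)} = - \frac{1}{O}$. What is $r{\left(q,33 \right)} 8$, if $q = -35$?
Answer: $264 + \frac{8 i \sqrt{105}}{5} \approx 264.0 + 16.395 i$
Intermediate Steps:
$H{\left(u,o \right)} = \frac{i \sqrt{105}}{5}$ ($H{\left(u,o \right)} = \sqrt{- \frac{1}{5} - 4} = \sqrt{- \frac{21}{5}} = \frac{i \sqrt{105}}{5}$)
$r{\left(d,C \right)} = C + \frac{i \sqrt{105}}{5}$
$r{\left(q,33 \right)} 8 = \left(33 + \frac{i \sqrt{105}}{5}\right) 8 = 264 + \frac{8 i \sqrt{105}}{5}$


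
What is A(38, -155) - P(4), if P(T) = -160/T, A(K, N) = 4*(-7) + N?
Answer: -143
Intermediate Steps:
A(K, N) = -28 + N
A(38, -155) - P(4) = (-28 - 155) - (-160)/4 = -183 - (-160)/4 = -183 - 1*(-40) = -183 + 40 = -143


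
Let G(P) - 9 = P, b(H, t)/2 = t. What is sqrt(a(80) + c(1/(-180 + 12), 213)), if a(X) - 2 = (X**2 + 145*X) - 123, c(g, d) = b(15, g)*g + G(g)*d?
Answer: sqrt(558686522)/168 ≈ 140.69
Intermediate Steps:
b(H, t) = 2*t
G(P) = 9 + P
c(g, d) = 2*g**2 + d*(9 + g) (c(g, d) = (2*g)*g + (9 + g)*d = 2*g**2 + d*(9 + g))
a(X) = -121 + X**2 + 145*X (a(X) = 2 + ((X**2 + 145*X) - 123) = 2 + (-123 + X**2 + 145*X) = -121 + X**2 + 145*X)
sqrt(a(80) + c(1/(-180 + 12), 213)) = sqrt((-121 + 80**2 + 145*80) + (2*(1/(-180 + 12))**2 + 213*(9 + 1/(-180 + 12)))) = sqrt((-121 + 6400 + 11600) + (2*(1/(-168))**2 + 213*(9 + 1/(-168)))) = sqrt(17879 + (2*(-1/168)**2 + 213*(9 - 1/168))) = sqrt(17879 + (2*(1/28224) + 213*(1511/168))) = sqrt(17879 + (1/14112 + 107281/56)) = sqrt(17879 + 27034813/14112) = sqrt(279343261/14112) = sqrt(558686522)/168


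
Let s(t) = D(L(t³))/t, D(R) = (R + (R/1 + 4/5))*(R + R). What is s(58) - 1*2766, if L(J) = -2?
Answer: -401038/145 ≈ -2765.8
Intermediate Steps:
D(R) = 2*R*(⅘ + 2*R) (D(R) = (R + (R*1 + 4*(⅕)))*(2*R) = (R + (R + ⅘))*(2*R) = (R + (⅘ + R))*(2*R) = (⅘ + 2*R)*(2*R) = 2*R*(⅘ + 2*R))
s(t) = 64/(5*t) (s(t) = ((⅘)*(-2)*(2 + 5*(-2)))/t = ((⅘)*(-2)*(2 - 10))/t = ((⅘)*(-2)*(-8))/t = 64/(5*t))
s(58) - 1*2766 = (64/5)/58 - 1*2766 = (64/5)*(1/58) - 2766 = 32/145 - 2766 = -401038/145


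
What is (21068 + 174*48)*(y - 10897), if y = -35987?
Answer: -1379327280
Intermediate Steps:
(21068 + 174*48)*(y - 10897) = (21068 + 174*48)*(-35987 - 10897) = (21068 + 8352)*(-46884) = 29420*(-46884) = -1379327280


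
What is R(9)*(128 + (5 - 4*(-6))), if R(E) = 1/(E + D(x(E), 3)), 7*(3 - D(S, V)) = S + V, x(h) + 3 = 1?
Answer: 1099/83 ≈ 13.241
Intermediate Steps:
x(h) = -2 (x(h) = -3 + 1 = -2)
D(S, V) = 3 - S/7 - V/7 (D(S, V) = 3 - (S + V)/7 = 3 + (-S/7 - V/7) = 3 - S/7 - V/7)
R(E) = 1/(20/7 + E) (R(E) = 1/(E + (3 - 1/7*(-2) - 1/7*3)) = 1/(E + (3 + 2/7 - 3/7)) = 1/(E + 20/7) = 1/(20/7 + E))
R(9)*(128 + (5 - 4*(-6))) = (7/(20 + 7*9))*(128 + (5 - 4*(-6))) = (7/(20 + 63))*(128 + (5 + 24)) = (7/83)*(128 + 29) = (7*(1/83))*157 = (7/83)*157 = 1099/83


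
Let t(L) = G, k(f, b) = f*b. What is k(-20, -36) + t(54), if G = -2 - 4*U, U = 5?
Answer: 698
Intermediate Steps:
k(f, b) = b*f
G = -22 (G = -2 - 4*5 = -2 - 20 = -22)
t(L) = -22
k(-20, -36) + t(54) = -36*(-20) - 22 = 720 - 22 = 698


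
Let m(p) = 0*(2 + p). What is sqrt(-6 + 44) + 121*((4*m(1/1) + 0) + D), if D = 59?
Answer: 7139 + sqrt(38) ≈ 7145.2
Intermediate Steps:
m(p) = 0
sqrt(-6 + 44) + 121*((4*m(1/1) + 0) + D) = sqrt(-6 + 44) + 121*((4*0 + 0) + 59) = sqrt(38) + 121*((0 + 0) + 59) = sqrt(38) + 121*(0 + 59) = sqrt(38) + 121*59 = sqrt(38) + 7139 = 7139 + sqrt(38)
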